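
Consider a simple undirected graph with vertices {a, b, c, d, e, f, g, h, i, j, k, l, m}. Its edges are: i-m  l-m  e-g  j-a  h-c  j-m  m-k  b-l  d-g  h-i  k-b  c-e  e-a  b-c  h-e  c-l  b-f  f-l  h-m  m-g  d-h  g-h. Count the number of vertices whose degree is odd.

0

Degrees: a:2, b:4, c:4, d:2, e:4, f:2, g:4, h:6, i:2, j:2, k:2, l:4, m:6
Odd-degree vertices: none.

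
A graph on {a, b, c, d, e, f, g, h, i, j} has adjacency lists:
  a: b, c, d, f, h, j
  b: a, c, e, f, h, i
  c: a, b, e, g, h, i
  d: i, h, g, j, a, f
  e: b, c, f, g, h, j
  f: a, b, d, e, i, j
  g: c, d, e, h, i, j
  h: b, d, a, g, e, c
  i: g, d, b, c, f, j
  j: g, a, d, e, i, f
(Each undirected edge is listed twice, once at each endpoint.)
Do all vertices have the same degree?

Yes

Degrees: a:6, b:6, c:6, d:6, e:6, f:6, g:6, h:6, i:6, j:6
All degrees equal 6; the graph is regular.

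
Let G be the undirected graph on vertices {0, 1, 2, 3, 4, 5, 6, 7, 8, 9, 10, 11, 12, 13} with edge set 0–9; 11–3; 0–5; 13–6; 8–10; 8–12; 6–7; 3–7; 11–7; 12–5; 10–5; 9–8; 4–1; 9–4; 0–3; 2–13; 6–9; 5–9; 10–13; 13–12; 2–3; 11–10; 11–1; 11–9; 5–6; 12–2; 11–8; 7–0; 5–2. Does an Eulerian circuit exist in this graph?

Yes

Degrees: 0:4, 1:2, 2:4, 3:4, 4:2, 5:6, 6:4, 7:4, 8:4, 9:6, 10:4, 11:6, 12:4, 13:4
All degrees are even and the non-isolated vertices are connected — an Eulerian circuit exists.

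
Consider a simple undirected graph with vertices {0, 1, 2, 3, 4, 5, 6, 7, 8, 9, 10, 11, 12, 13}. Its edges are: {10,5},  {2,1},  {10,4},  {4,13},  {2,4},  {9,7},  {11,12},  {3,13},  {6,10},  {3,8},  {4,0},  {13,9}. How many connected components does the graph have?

2

Component: {11, 12}
Component: {0, 1, 2, 3, 4, 5, 6, 7, 8, 9, 10, 13}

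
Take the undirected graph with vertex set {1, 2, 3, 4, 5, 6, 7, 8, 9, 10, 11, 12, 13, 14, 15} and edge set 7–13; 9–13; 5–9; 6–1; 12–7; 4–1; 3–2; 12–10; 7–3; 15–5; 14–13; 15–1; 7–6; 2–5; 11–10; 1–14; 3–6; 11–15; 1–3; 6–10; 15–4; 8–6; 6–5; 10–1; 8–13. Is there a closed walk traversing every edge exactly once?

Degrees: 1:6, 2:2, 3:4, 4:2, 5:4, 6:6, 7:4, 8:2, 9:2, 10:4, 11:2, 12:2, 13:4, 14:2, 15:4
All degrees are even and the non-isolated vertices are connected — an Eulerian circuit exists.

Yes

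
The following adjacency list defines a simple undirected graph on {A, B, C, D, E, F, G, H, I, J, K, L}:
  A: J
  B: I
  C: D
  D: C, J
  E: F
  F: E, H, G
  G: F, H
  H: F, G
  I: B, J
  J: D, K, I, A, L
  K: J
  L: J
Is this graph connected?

No

Component: {E, F, G, H}
Component: {A, B, C, D, I, J, K, L}
There are 2 separate components, so the graph is not connected.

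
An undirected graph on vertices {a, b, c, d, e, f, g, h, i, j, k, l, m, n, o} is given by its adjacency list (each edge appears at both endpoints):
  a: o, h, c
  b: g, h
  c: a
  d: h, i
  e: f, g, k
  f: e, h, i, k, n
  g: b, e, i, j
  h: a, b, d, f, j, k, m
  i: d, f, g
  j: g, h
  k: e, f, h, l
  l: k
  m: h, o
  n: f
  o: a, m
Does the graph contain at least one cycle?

|V| = 15, |E| = 21, number of components = 1.
One cycle is h-f-k-e-g-j-h.

Yes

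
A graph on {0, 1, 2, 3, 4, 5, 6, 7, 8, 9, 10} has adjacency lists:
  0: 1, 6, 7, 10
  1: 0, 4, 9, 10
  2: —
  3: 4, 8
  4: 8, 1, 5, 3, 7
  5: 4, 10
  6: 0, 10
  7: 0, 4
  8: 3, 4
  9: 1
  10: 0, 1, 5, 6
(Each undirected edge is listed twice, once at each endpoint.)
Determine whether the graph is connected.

No

Component: {2}
Component: {0, 1, 3, 4, 5, 6, 7, 8, 9, 10}
No edge joins these 2 groups, so the graph is disconnected.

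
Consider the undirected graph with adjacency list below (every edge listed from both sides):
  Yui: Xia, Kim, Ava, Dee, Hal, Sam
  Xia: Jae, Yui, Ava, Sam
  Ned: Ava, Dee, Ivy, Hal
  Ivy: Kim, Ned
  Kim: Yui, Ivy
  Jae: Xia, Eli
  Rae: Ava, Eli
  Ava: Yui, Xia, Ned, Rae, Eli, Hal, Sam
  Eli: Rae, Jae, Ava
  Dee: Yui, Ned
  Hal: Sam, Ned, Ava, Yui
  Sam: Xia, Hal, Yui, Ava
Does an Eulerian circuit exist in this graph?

No

Degrees: Yui:6, Xia:4, Ned:4, Ivy:2, Kim:2, Jae:2, Rae:2, Ava:7, Eli:3, Dee:2, Hal:4, Sam:4
Ava, Eli have odd degree; an Eulerian circuit needs every degree to be even, so none exists.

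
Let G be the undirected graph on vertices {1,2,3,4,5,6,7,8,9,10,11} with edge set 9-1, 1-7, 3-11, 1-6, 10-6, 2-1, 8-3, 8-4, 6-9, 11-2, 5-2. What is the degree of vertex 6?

3

Neighbors of 6: 1, 9, 10.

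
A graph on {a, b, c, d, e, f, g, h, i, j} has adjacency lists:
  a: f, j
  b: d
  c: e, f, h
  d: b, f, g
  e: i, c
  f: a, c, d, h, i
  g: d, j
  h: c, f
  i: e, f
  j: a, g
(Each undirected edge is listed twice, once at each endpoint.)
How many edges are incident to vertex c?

3

Neighbors of c: e, f, h.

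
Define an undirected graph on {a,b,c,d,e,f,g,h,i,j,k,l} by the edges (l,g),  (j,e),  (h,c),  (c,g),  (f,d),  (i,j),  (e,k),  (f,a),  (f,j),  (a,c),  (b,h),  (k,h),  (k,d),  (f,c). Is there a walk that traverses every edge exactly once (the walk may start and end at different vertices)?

No

Degrees: a:2, b:1, c:4, d:2, e:2, f:4, g:2, h:3, i:1, j:3, k:3, l:1
Odd-degree vertices: b, h, i, j, k, l (6 total).
An Eulerian trail requires 0 or 2 odd-degree vertices; here there are 6.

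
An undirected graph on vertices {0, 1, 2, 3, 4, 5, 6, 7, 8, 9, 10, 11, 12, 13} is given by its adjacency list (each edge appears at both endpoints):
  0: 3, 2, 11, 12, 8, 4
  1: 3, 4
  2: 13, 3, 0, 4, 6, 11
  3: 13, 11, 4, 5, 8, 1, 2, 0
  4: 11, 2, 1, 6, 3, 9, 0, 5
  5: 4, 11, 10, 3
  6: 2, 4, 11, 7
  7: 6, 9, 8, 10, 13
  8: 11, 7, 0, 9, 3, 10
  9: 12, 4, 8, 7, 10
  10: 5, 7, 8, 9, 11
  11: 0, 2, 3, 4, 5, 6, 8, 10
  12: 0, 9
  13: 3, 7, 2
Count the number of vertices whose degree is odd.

Degrees: 0:6, 1:2, 2:6, 3:8, 4:8, 5:4, 6:4, 7:5, 8:6, 9:5, 10:5, 11:8, 12:2, 13:3
Odd-degree vertices: 7, 9, 10, 13.

4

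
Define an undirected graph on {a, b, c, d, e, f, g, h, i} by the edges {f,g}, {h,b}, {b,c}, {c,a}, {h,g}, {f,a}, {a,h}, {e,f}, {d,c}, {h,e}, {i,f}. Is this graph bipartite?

Yes

A valid 2-coloring puts {c, f, h} on one side and {a, b, d, e, g, i} on the other; every edge crosses between the two sides.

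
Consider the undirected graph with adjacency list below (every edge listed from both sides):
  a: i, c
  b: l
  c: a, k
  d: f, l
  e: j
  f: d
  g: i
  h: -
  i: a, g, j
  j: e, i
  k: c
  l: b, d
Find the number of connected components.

3

Component: {h}
Component: {b, d, f, l}
Component: {a, c, e, g, i, j, k}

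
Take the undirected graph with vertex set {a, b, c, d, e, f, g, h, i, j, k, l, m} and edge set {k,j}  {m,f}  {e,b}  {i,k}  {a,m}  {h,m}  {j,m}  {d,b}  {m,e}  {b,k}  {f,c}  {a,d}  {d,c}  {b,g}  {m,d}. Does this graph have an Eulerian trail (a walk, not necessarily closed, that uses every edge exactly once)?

No

Degrees: a:2, b:4, c:2, d:4, e:2, f:2, g:1, h:1, i:1, j:2, k:3, l:0, m:6
Odd-degree vertices: g, h, i, k (4 total).
An Eulerian trail requires 0 or 2 odd-degree vertices; here there are 4.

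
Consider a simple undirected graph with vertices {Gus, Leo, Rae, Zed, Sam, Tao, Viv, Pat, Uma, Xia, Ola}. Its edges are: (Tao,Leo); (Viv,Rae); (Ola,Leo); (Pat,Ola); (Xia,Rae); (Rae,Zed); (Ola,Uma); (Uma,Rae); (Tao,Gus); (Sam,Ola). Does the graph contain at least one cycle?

No

The graph has 11 vertices, 10 edges, and 1 connected component.
Since 10 = 11 - 1, the graph is a forest and contains no cycle.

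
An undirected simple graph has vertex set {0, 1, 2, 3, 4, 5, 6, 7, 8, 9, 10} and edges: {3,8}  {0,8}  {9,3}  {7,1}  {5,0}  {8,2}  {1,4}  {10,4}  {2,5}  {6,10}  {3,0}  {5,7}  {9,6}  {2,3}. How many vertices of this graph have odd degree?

Degrees: 0:3, 1:2, 2:3, 3:4, 4:2, 5:3, 6:2, 7:2, 8:3, 9:2, 10:2
Odd-degree vertices: 0, 2, 5, 8.

4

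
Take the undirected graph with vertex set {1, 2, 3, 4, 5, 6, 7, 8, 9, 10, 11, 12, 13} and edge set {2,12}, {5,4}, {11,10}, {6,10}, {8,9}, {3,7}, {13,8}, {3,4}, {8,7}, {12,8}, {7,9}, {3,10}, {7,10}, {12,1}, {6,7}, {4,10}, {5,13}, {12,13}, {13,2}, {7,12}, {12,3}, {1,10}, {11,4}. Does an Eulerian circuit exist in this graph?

Degrees: 1:2, 2:2, 3:4, 4:4, 5:2, 6:2, 7:6, 8:4, 9:2, 10:6, 11:2, 12:6, 13:4
Every vertex has even degree and the edges form a single connected piece, so an Eulerian circuit exists.

Yes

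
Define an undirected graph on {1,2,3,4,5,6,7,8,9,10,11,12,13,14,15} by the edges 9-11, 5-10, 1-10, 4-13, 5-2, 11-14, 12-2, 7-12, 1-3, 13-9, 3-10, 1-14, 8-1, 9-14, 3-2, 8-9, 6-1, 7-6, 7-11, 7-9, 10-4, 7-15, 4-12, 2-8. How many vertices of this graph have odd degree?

Degrees: 1:5, 2:4, 3:3, 4:3, 5:2, 6:2, 7:5, 8:3, 9:5, 10:4, 11:3, 12:3, 13:2, 14:3, 15:1
Odd-degree vertices: 1, 3, 4, 7, 8, 9, 11, 12, 14, 15.

10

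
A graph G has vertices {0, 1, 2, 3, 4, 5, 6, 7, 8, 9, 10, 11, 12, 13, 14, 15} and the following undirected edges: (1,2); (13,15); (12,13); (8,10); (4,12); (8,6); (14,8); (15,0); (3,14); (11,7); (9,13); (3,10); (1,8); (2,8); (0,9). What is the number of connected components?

4

Component: {5}
Component: {7, 11}
Component: {0, 4, 9, 12, 13, 15}
Component: {1, 2, 3, 6, 8, 10, 14}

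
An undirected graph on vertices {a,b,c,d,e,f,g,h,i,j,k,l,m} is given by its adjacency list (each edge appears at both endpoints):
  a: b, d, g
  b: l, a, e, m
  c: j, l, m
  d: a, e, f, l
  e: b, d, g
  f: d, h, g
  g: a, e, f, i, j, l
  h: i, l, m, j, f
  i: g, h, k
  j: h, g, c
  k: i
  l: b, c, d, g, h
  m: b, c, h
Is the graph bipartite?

Color {b, c, d, g, h, k} black and {a, e, f, i, j, l, m} white. No edge joins two same-colored vertices, so the graph is bipartite.

Yes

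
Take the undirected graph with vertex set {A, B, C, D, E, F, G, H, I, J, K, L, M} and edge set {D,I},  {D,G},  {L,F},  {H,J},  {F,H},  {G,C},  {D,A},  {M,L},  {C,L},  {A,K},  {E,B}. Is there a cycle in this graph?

|V| = 13, |E| = 11, number of components = 2.
A forest on 13 vertices with 2 components has exactly 11 edges, which matches — so no cycle.

No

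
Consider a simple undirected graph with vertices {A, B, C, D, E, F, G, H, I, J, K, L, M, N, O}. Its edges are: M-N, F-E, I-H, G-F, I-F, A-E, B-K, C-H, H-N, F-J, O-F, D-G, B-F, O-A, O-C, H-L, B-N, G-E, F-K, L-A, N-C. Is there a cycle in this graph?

Yes

|V| = 15, |E| = 21, number of components = 1.
Since 21 > 15 - 1, a cycle must exist; for instance F-K-B-F.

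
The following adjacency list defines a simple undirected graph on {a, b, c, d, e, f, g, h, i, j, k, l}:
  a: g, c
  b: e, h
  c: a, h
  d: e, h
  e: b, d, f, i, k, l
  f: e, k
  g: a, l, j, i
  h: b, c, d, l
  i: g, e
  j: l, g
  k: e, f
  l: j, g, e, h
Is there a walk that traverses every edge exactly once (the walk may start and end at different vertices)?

Yes

Degrees: a:2, b:2, c:2, d:2, e:6, f:2, g:4, h:4, i:2, j:2, k:2, l:4
Odd-degree vertices: none (0 total).
The non-isolated vertices are connected and exactly 0 have odd degree, so an Eulerian trail exists.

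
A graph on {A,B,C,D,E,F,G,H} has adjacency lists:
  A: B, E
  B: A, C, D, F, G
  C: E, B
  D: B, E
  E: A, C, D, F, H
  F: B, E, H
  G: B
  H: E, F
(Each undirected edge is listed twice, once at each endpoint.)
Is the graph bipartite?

F-E-H-F is an odd cycle (length 3), and a bipartite graph can contain only even cycles.

No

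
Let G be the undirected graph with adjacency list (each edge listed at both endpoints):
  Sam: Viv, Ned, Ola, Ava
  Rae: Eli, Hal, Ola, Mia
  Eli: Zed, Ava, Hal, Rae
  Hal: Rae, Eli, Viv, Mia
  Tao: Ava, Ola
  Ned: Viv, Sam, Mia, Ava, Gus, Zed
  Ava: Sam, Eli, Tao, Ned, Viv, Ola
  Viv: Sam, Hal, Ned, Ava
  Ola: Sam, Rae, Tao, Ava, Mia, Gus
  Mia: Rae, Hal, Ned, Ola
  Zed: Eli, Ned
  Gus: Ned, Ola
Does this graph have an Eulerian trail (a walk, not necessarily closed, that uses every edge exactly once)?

Degrees: Sam:4, Rae:4, Eli:4, Hal:4, Tao:2, Ned:6, Ava:6, Viv:4, Ola:6, Mia:4, Zed:2, Gus:2
Odd-degree vertices: none (0 total).
The non-isolated vertices are connected and exactly 0 have odd degree, so an Eulerian trail exists.

Yes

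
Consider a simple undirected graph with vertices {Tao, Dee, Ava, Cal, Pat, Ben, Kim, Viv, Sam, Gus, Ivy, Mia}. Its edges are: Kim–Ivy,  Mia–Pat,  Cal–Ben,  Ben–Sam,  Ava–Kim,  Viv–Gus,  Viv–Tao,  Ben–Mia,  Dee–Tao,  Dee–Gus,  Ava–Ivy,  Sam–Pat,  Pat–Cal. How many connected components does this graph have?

Component: {Ava, Kim, Ivy}
Component: {Tao, Dee, Viv, Gus}
Component: {Cal, Pat, Ben, Sam, Mia}

3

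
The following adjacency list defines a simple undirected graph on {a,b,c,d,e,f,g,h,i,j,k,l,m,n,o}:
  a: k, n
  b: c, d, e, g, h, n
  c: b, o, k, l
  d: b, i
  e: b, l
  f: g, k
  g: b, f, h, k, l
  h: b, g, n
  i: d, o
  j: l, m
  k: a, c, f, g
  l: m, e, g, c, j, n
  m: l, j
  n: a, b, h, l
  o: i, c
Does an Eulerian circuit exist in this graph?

No

Degrees: a:2, b:6, c:4, d:2, e:2, f:2, g:5, h:3, i:2, j:2, k:4, l:6, m:2, n:4, o:2
g, h have odd degree; an Eulerian circuit needs every degree to be even, so none exists.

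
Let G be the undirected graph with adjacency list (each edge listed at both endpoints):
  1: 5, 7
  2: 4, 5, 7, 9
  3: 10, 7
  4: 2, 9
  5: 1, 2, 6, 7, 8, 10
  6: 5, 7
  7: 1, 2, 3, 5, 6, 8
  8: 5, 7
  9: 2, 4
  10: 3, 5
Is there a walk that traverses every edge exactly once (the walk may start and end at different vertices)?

Yes

Degrees: 1:2, 2:4, 3:2, 4:2, 5:6, 6:2, 7:6, 8:2, 9:2, 10:2
Odd-degree vertices: none (0 total).
The non-isolated vertices are connected and exactly 0 have odd degree, so an Eulerian trail exists.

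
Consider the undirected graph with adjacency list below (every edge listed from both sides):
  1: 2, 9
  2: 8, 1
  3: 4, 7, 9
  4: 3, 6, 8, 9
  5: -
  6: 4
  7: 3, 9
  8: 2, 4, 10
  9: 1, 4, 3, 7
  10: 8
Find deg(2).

2

Neighbors of 2: 1, 8.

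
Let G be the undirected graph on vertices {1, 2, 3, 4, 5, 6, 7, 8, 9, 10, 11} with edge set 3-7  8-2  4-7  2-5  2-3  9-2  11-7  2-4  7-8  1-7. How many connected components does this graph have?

3

Component: {6}
Component: {10}
Component: {1, 2, 3, 4, 5, 7, 8, 9, 11}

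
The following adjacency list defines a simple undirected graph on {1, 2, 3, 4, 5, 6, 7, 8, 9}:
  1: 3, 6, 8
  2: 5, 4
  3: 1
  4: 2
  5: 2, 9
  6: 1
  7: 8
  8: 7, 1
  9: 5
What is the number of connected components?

2

Component: {2, 4, 5, 9}
Component: {1, 3, 6, 7, 8}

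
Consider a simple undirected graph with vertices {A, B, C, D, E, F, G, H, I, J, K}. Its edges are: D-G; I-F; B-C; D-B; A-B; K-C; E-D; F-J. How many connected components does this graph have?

Component: {H}
Component: {F, I, J}
Component: {A, B, C, D, E, G, K}

3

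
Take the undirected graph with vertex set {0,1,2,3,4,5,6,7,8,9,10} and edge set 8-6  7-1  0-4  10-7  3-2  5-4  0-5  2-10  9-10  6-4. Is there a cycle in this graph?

Yes

|V| = 11, |E| = 10, number of components = 2.
One cycle is 0-5-4-0.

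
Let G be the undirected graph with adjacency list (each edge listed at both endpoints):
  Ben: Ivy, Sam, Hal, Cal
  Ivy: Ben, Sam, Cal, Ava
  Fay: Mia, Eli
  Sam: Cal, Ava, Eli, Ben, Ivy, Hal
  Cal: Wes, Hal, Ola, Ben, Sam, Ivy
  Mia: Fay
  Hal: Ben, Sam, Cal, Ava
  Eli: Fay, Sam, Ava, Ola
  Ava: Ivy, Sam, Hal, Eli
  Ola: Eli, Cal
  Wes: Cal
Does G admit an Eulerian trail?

Yes

Degrees: Ben:4, Ivy:4, Fay:2, Sam:6, Cal:6, Mia:1, Hal:4, Eli:4, Ava:4, Ola:2, Wes:1
Odd-degree vertices: Mia, Wes (2 total).
With 2 odd-degree vertices and all edges in one connected piece, an Eulerian trail exists (from Mia to Wes).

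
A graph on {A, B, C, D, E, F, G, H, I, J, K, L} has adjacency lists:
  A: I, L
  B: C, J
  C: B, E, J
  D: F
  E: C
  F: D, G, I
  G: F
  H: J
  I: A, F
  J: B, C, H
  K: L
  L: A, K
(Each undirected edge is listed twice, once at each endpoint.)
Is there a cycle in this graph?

The graph has 12 vertices, 11 edges, and 2 connected components.
Since 11 > 12 - 2, a cycle must exist; for instance B-J-C-B.

Yes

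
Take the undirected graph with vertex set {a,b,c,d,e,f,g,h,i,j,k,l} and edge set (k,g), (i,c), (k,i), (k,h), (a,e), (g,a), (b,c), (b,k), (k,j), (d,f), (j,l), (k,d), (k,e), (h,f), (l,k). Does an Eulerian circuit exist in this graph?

Yes

Degrees: a:2, b:2, c:2, d:2, e:2, f:2, g:2, h:2, i:2, j:2, k:8, l:2
All degrees are even and the non-isolated vertices are connected — an Eulerian circuit exists.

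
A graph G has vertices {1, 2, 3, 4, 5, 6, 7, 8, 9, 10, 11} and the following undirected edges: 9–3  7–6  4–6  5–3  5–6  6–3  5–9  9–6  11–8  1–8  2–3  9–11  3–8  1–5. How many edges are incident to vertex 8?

3

Neighbors of 8: 1, 3, 11.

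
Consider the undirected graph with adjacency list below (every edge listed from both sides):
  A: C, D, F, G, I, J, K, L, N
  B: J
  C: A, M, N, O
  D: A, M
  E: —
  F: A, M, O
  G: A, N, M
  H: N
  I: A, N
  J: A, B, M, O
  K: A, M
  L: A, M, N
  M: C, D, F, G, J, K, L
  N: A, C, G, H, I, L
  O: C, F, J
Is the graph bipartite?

The cycle A-N-G-A has length 3, which is odd, so the graph is not bipartite.

No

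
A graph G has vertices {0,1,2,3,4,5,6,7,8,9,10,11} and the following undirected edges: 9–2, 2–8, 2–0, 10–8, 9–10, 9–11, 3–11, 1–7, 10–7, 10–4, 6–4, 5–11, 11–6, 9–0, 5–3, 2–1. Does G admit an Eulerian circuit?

Degrees: 0:2, 1:2, 2:4, 3:2, 4:2, 5:2, 6:2, 7:2, 8:2, 9:4, 10:4, 11:4
All degrees are even and the non-isolated vertices are connected — an Eulerian circuit exists.

Yes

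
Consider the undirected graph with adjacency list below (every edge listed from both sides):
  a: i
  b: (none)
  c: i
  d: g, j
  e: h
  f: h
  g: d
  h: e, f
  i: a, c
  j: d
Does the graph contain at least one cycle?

|V| = 10, |E| = 6, number of components = 4.
A forest on 10 vertices with 4 components has exactly 6 edges, which matches — so no cycle.

No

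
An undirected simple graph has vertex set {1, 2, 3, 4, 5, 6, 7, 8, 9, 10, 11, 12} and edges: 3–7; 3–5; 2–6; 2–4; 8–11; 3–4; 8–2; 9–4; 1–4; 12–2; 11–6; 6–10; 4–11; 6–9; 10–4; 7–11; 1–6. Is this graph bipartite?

Yes

A valid 2-coloring puts {4, 5, 6, 7, 8, 12} on one side and {1, 2, 3, 9, 10, 11} on the other; every edge crosses between the two sides.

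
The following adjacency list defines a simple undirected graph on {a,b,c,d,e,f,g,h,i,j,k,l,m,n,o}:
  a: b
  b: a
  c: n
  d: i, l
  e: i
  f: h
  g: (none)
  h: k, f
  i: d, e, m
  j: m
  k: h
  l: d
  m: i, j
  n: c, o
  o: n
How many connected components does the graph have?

Component: {g}
Component: {a, b}
Component: {c, n, o}
Component: {f, h, k}
Component: {d, e, i, j, l, m}

5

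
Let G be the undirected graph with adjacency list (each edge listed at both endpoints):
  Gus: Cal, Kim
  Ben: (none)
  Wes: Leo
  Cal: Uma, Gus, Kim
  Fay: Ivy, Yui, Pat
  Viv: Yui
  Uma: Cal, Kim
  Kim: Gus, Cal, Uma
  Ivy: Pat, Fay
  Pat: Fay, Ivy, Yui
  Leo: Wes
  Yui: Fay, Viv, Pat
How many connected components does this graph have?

4

Component: {Ben}
Component: {Wes, Leo}
Component: {Gus, Cal, Uma, Kim}
Component: {Fay, Viv, Ivy, Pat, Yui}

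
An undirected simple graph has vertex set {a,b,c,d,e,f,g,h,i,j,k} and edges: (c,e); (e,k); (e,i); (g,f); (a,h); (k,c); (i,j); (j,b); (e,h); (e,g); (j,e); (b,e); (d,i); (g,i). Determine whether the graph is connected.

Starting from a and exploring outward reaches every vertex (a, h, e, k, i, b, j, c, g, d, f); the graph is connected.

Yes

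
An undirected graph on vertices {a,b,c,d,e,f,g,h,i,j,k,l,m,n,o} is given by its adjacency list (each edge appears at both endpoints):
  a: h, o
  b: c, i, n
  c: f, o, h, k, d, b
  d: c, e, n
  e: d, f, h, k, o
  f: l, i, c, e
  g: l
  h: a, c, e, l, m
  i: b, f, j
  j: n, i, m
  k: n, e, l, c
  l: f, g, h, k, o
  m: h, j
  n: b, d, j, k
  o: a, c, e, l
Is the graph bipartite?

Yes

Partition the vertices as {b, d, f, g, h, j, k, o} vs {a, c, e, i, l, m, n}. Each listed edge has one endpoint in each part, so the graph is bipartite.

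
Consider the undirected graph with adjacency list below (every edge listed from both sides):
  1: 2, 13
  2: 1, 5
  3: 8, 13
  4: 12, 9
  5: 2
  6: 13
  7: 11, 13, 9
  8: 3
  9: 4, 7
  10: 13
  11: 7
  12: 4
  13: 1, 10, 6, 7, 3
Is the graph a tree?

The graph has 13 vertices and 12 edges.
It is connected with exactly 12 edges, hence acyclic — it is a tree.

Yes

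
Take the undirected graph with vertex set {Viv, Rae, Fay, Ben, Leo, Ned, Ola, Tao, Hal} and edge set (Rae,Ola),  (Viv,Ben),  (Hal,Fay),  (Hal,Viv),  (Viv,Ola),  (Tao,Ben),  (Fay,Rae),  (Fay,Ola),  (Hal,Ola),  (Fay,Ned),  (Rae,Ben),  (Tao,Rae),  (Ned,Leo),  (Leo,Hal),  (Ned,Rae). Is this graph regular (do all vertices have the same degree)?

Degrees: Viv:3, Rae:5, Fay:4, Ben:3, Leo:2, Ned:3, Ola:4, Tao:2, Hal:4
Vertex Leo has degree 2 while Rae has degree 5, so the graph is not regular.

No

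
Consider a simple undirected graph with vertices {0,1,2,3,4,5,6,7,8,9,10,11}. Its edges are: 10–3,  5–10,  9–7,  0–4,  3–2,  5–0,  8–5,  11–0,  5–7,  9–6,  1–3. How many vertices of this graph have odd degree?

Degrees: 0:3, 1:1, 2:1, 3:3, 4:1, 5:4, 6:1, 7:2, 8:1, 9:2, 10:2, 11:1
Odd-degree vertices: 0, 1, 2, 3, 4, 6, 8, 11.

8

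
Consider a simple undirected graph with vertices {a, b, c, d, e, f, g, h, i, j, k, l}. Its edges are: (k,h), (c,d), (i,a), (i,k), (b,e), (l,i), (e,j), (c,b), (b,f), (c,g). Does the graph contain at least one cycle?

No

|V| = 12, |E| = 10, number of components = 2.
Since 10 = 12 - 2, the graph is a forest and contains no cycle.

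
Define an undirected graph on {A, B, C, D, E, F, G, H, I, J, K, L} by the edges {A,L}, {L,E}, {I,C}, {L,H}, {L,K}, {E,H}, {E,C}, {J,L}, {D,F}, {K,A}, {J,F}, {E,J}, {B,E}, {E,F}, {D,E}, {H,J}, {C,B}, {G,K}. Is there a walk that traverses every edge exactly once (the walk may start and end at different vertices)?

Degrees: A:2, B:2, C:3, D:2, E:7, F:3, G:1, H:3, I:1, J:4, K:3, L:5
Odd-degree vertices: C, E, F, G, H, I, K, L (8 total).
With 8 odd-degree vertices (more than two), no single trail can use every edge.

No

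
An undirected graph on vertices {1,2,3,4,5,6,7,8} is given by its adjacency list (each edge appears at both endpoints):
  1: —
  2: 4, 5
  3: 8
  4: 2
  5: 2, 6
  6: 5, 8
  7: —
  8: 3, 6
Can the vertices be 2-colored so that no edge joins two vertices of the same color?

Yes

A valid 2-coloring puts {1, 4, 5, 7, 8} on one side and {2, 3, 6} on the other; every edge crosses between the two sides.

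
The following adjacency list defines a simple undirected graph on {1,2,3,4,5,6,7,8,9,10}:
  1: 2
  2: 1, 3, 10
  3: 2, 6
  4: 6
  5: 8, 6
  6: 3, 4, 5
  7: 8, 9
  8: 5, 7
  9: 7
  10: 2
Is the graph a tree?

Yes

|V| = 10, |E| = 9.
It is connected with exactly 9 edges, hence acyclic — it is a tree.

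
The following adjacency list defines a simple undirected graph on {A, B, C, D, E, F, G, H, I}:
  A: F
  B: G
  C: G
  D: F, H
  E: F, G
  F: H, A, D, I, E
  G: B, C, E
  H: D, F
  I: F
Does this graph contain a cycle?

Yes

The graph has 9 vertices, 9 edges, and 1 connected component.
One cycle is F-H-D-F.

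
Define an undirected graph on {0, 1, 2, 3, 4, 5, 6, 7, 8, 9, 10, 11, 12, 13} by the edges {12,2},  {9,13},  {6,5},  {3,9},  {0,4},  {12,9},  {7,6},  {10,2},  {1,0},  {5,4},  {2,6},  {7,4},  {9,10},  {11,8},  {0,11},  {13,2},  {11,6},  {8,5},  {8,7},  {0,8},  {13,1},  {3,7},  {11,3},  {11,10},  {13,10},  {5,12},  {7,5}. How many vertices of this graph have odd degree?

6

Degrees: 0:4, 1:2, 2:4, 3:3, 4:3, 5:5, 6:4, 7:5, 8:4, 9:4, 10:4, 11:5, 12:3, 13:4
Odd-degree vertices: 3, 4, 5, 7, 11, 12.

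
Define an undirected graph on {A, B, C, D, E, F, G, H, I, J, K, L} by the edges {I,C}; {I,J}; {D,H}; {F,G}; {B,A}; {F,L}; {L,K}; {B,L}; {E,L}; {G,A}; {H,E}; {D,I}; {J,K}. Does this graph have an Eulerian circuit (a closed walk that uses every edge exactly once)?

Degrees: A:2, B:2, C:1, D:2, E:2, F:2, G:2, H:2, I:3, J:2, K:2, L:4
C, I have odd degree; an Eulerian circuit needs every degree to be even, so none exists.

No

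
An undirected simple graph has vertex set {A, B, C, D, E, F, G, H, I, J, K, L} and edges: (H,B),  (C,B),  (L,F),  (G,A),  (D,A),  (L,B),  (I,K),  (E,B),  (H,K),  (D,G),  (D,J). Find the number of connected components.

2

Component: {A, D, G, J}
Component: {B, C, E, F, H, I, K, L}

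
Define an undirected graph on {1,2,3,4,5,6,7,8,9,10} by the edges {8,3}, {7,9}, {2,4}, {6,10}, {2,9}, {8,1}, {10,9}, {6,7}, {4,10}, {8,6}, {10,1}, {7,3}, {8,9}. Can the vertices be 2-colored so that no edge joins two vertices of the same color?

Partition the vertices as {2, 5, 7, 8, 10} vs {1, 3, 4, 6, 9}. Each listed edge has one endpoint in each part, so the graph is bipartite.

Yes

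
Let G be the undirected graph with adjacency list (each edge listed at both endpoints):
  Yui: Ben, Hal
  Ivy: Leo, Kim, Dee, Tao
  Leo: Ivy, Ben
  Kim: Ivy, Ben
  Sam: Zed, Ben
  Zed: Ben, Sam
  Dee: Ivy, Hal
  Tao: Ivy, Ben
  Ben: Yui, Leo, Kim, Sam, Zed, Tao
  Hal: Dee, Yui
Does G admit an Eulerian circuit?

Yes

Degrees: Yui:2, Ivy:4, Leo:2, Kim:2, Sam:2, Zed:2, Dee:2, Tao:2, Ben:6, Hal:2
Every vertex has even degree and the edges form a single connected piece, so an Eulerian circuit exists.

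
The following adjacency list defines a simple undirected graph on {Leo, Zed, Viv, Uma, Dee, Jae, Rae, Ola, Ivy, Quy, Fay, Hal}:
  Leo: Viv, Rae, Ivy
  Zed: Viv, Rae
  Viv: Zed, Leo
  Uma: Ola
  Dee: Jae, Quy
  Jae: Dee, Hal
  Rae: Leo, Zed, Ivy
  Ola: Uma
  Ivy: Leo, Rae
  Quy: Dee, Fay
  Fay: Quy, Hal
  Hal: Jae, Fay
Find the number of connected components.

Component: {Uma, Ola}
Component: {Leo, Zed, Viv, Rae, Ivy}
Component: {Dee, Jae, Quy, Fay, Hal}

3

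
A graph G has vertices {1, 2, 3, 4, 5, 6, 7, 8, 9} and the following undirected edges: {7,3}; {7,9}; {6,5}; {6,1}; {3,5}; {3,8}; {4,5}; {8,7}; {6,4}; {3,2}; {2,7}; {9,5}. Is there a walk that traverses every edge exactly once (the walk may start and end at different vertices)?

Degrees: 1:1, 2:2, 3:4, 4:2, 5:4, 6:3, 7:4, 8:2, 9:2
Odd-degree vertices: 1, 6 (2 total).
The non-isolated vertices are connected and exactly 2 have odd degree, so an Eulerian trail exists (from 1 to 6).

Yes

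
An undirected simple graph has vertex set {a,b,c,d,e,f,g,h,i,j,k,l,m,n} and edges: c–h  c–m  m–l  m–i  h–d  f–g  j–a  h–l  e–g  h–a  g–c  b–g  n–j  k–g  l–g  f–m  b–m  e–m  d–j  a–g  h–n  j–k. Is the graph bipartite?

Yes

Color {g, h, j, m} black and {a, b, c, d, e, f, i, k, l, n} white. No edge joins two same-colored vertices, so the graph is bipartite.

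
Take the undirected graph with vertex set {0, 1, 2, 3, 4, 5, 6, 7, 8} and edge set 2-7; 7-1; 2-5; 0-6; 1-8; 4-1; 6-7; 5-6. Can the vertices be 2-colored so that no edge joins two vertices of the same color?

Yes

Partition the vertices as {1, 2, 3, 6} vs {0, 4, 5, 7, 8}. Each listed edge has one endpoint in each part, so the graph is bipartite.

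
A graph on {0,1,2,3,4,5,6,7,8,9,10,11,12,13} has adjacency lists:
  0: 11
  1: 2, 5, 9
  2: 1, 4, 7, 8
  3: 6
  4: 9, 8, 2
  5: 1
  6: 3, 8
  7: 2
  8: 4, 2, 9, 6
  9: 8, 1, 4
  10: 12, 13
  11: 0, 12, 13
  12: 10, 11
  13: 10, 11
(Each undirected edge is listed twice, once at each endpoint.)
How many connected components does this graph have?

2

Component: {0, 10, 11, 12, 13}
Component: {1, 2, 3, 4, 5, 6, 7, 8, 9}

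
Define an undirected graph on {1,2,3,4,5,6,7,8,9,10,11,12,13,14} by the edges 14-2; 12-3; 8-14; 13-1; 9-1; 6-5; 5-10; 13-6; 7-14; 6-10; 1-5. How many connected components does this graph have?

5

Component: {4}
Component: {11}
Component: {3, 12}
Component: {2, 7, 8, 14}
Component: {1, 5, 6, 9, 10, 13}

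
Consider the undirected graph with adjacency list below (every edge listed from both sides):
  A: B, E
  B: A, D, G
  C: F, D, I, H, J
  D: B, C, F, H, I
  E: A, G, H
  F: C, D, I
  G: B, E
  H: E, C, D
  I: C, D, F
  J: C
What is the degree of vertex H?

Neighbors of H: C, D, E.

3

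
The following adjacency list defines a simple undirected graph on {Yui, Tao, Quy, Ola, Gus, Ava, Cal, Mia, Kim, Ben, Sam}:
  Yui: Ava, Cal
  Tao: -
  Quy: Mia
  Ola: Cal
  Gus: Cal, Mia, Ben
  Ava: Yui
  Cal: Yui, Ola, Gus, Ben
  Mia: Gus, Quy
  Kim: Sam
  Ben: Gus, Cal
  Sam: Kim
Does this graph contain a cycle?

|V| = 11, |E| = 9, number of components = 3.
One cycle is Cal-Ben-Gus-Cal.

Yes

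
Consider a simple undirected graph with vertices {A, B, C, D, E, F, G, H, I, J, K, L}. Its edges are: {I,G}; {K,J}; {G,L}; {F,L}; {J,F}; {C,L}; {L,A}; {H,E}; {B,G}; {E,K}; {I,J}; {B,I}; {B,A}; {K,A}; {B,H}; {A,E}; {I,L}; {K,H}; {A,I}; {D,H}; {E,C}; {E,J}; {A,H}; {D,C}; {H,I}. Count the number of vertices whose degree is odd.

Degrees: A:6, B:4, C:3, D:2, E:5, F:2, G:3, H:6, I:6, J:4, K:4, L:5
Odd-degree vertices: C, E, G, L.

4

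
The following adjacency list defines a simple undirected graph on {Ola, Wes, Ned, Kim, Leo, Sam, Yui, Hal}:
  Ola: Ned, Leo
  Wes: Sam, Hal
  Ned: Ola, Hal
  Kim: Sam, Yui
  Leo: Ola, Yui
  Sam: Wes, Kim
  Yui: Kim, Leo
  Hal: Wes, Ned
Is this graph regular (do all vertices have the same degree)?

Yes

Degrees: Ola:2, Wes:2, Ned:2, Kim:2, Leo:2, Sam:2, Yui:2, Hal:2
All degrees equal 2; the graph is regular.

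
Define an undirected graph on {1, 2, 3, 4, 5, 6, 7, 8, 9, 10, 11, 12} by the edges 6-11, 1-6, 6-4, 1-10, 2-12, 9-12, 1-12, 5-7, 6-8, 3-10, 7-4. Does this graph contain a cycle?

No

|V| = 12, |E| = 11, number of components = 1.
A forest on 12 vertices with 1 component has exactly 11 edges, which matches — so no cycle.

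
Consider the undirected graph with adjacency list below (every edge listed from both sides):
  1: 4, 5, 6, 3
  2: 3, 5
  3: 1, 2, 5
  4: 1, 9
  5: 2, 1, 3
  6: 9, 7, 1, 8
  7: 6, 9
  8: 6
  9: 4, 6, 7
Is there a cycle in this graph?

Yes

|V| = 9, |E| = 12, number of components = 1.
One cycle is 1-6-7-9-4-1.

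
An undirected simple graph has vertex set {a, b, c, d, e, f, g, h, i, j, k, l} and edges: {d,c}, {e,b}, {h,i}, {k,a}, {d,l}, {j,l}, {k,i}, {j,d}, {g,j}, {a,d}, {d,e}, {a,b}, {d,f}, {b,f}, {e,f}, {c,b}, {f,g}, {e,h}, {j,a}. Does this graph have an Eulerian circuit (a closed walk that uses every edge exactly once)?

Yes

Degrees: a:4, b:4, c:2, d:6, e:4, f:4, g:2, h:2, i:2, j:4, k:2, l:2
Every vertex has even degree and the edges form a single connected piece, so an Eulerian circuit exists.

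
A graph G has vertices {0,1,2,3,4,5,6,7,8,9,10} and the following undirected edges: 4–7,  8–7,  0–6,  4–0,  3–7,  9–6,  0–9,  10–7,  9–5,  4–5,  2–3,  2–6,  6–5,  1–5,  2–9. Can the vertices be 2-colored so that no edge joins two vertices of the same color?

No

6-9-2-6 is an odd cycle (length 3), and a bipartite graph can contain only even cycles.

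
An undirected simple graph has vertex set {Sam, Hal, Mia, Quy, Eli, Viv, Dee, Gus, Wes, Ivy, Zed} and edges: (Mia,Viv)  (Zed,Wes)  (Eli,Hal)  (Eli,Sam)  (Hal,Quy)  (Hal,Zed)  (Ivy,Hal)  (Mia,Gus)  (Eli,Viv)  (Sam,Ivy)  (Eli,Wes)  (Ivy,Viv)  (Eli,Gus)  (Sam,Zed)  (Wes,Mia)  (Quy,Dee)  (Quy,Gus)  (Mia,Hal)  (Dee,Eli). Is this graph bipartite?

A valid 2-coloring puts {Mia, Quy, Eli, Ivy, Zed} on one side and {Sam, Hal, Viv, Dee, Gus, Wes} on the other; every edge crosses between the two sides.

Yes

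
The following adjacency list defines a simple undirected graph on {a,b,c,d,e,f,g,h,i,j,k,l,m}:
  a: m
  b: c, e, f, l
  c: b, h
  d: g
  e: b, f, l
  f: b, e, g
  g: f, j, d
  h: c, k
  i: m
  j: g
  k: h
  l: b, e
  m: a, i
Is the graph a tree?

No

|V| = 13, |E| = 13.
It splits into 2 components, so it cannot be a tree.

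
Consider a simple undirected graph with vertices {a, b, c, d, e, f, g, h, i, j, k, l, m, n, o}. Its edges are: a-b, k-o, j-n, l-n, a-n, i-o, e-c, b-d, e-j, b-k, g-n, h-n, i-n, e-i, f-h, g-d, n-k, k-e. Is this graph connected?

No

Component: {m}
Component: {a, b, c, d, e, f, g, h, i, j, k, l, n, o}
There are 2 separate components, so the graph is not connected.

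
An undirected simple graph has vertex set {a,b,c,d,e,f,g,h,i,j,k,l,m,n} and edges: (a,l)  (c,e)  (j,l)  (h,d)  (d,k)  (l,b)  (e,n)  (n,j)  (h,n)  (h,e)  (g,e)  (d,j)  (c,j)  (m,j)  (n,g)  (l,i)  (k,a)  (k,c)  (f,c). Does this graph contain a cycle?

Yes

|V| = 14, |E| = 19, number of components = 1.
Since 19 > 14 - 1, a cycle must exist; for instance c-j-d-h-e-c.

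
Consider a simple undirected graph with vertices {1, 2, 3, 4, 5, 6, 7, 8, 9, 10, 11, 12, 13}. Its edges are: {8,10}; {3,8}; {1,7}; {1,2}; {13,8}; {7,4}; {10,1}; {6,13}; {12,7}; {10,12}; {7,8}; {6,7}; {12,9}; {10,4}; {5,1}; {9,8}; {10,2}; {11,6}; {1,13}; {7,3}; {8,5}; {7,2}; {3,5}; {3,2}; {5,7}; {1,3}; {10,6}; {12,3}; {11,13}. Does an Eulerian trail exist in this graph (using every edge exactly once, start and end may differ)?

Degrees: 1:6, 2:4, 3:6, 4:2, 5:4, 6:4, 7:8, 8:6, 9:2, 10:6, 11:2, 12:4, 13:4
Odd-degree vertices: none (0 total).
With 0 odd-degree vertices and all edges in one connected piece, an Eulerian trail exists.

Yes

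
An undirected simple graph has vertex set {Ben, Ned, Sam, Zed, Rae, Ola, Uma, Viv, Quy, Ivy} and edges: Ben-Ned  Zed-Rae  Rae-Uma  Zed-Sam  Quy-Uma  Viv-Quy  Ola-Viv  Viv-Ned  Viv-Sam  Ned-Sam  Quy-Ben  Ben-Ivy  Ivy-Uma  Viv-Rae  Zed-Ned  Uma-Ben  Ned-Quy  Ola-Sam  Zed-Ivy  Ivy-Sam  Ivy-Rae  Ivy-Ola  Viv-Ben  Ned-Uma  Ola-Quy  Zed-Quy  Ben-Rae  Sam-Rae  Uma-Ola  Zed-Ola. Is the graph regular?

Yes

Degrees: Ben:6, Ned:6, Sam:6, Zed:6, Rae:6, Ola:6, Uma:6, Viv:6, Quy:6, Ivy:6
All degrees equal 6; the graph is regular.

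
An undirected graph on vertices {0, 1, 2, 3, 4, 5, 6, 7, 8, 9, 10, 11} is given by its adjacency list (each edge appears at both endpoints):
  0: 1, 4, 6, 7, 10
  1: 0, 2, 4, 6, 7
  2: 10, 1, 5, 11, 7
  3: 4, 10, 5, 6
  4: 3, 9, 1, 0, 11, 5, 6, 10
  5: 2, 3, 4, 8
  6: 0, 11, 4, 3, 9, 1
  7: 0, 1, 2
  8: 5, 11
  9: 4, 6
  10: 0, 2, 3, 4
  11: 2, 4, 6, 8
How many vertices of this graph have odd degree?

Degrees: 0:5, 1:5, 2:5, 3:4, 4:8, 5:4, 6:6, 7:3, 8:2, 9:2, 10:4, 11:4
Odd-degree vertices: 0, 1, 2, 7.

4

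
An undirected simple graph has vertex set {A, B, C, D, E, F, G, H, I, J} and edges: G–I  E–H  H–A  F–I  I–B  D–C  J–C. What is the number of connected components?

Component: {A, E, H}
Component: {C, D, J}
Component: {B, F, G, I}

3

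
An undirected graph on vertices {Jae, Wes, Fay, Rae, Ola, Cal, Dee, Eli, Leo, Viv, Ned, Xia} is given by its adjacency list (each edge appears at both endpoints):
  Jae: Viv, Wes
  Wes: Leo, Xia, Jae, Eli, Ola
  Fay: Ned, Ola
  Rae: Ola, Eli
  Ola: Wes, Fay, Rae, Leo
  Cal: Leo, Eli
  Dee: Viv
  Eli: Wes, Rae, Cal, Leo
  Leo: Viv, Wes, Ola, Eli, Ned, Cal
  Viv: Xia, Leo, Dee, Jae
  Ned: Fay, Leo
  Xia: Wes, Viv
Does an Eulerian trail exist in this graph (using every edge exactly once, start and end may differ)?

Degrees: Jae:2, Wes:5, Fay:2, Rae:2, Ola:4, Cal:2, Dee:1, Eli:4, Leo:6, Viv:4, Ned:2, Xia:2
Odd-degree vertices: Wes, Dee (2 total).
The non-isolated vertices are connected and exactly 2 have odd degree, so an Eulerian trail exists (from Wes to Dee).

Yes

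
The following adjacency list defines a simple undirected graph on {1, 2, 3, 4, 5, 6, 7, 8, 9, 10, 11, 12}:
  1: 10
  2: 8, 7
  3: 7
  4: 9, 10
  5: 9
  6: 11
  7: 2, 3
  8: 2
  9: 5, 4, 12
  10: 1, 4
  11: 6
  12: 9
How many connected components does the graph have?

Component: {6, 11}
Component: {2, 3, 7, 8}
Component: {1, 4, 5, 9, 10, 12}

3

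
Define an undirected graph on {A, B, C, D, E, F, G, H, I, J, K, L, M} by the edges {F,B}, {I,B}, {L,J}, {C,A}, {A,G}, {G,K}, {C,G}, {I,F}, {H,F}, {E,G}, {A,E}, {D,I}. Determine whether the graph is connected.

No

Component: {M}
Component: {J, L}
Component: {A, C, E, G, K}
Component: {B, D, F, H, I}
No edge joins these 4 groups, so the graph is disconnected.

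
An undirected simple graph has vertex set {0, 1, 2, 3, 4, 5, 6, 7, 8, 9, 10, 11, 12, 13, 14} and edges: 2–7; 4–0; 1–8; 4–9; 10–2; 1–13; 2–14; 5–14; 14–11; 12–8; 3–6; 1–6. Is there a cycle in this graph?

No

The graph has 15 vertices, 12 edges, and 3 connected components.
Since 12 = 15 - 3, the graph is a forest and contains no cycle.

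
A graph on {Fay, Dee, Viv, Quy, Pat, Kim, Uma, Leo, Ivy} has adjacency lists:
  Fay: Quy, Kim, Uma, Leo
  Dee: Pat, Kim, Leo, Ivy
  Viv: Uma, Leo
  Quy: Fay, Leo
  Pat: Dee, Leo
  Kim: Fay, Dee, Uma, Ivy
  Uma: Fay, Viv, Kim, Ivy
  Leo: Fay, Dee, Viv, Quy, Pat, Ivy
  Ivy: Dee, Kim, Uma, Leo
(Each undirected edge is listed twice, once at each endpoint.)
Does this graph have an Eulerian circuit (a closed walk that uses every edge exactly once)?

Yes

Degrees: Fay:4, Dee:4, Viv:2, Quy:2, Pat:2, Kim:4, Uma:4, Leo:6, Ivy:4
Every vertex has even degree and the edges form a single connected piece, so an Eulerian circuit exists.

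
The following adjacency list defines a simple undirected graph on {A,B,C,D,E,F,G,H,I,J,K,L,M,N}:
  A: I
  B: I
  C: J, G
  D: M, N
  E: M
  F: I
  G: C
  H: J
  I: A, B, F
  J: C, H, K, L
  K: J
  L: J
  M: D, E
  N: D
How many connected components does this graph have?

3

Component: {A, B, F, I}
Component: {D, E, M, N}
Component: {C, G, H, J, K, L}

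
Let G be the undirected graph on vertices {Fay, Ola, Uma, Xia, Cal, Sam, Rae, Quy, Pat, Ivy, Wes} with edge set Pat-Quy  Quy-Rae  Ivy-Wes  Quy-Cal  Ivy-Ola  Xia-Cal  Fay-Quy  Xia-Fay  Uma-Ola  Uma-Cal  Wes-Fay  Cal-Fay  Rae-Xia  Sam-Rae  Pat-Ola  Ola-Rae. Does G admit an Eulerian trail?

Yes

Degrees: Fay:4, Ola:4, Uma:2, Xia:3, Cal:4, Sam:1, Rae:4, Quy:4, Pat:2, Ivy:2, Wes:2
Odd-degree vertices: Xia, Sam (2 total).
With 2 odd-degree vertices and all edges in one connected piece, an Eulerian trail exists (from Xia to Sam).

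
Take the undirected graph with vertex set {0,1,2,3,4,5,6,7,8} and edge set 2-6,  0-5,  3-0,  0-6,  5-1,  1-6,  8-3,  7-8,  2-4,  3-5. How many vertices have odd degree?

6

Degrees: 0:3, 1:2, 2:2, 3:3, 4:1, 5:3, 6:3, 7:1, 8:2
Odd-degree vertices: 0, 3, 4, 5, 6, 7.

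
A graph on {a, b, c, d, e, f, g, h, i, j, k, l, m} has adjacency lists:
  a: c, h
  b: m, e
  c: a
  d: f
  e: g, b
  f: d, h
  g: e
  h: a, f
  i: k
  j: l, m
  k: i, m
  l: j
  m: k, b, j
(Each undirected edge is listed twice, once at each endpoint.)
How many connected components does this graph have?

2

Component: {a, c, d, f, h}
Component: {b, e, g, i, j, k, l, m}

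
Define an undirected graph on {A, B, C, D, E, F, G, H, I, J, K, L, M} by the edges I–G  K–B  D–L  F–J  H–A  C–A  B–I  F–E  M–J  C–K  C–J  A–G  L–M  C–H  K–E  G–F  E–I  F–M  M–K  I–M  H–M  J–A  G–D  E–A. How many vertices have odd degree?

Degrees: A:5, B:2, C:4, D:2, E:4, F:4, G:4, H:3, I:4, J:4, K:4, L:2, M:6
Odd-degree vertices: A, H.

2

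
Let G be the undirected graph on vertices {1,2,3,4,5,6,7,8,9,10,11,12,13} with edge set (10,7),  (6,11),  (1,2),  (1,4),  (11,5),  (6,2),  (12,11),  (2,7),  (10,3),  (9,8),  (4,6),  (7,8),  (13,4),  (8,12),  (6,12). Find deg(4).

Neighbors of 4: 1, 6, 13.

3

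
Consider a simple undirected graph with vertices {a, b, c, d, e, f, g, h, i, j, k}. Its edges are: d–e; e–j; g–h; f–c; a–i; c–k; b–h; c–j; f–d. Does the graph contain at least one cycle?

The graph has 11 vertices, 9 edges, and 3 connected components.
Since 9 > 11 - 3, a cycle must exist; for instance c-j-e-d-f-c.

Yes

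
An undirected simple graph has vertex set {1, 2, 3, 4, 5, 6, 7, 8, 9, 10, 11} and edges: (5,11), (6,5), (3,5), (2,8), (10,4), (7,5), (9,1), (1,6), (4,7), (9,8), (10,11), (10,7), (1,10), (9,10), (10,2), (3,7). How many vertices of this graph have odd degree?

Degrees: 1:3, 2:2, 3:2, 4:2, 5:4, 6:2, 7:4, 8:2, 9:3, 10:6, 11:2
Odd-degree vertices: 1, 9.

2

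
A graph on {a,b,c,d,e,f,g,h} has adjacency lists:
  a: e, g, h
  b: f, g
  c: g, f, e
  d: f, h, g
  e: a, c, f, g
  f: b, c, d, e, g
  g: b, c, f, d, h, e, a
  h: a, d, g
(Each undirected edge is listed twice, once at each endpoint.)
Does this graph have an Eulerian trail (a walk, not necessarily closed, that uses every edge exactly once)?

Degrees: a:3, b:2, c:3, d:3, e:4, f:5, g:7, h:3
Odd-degree vertices: a, c, d, f, g, h (6 total).
With 6 odd-degree vertices (more than two), no single trail can use every edge.

No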